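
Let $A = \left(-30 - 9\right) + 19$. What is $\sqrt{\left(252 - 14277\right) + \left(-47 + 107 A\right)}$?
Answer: $2 i \sqrt{4053} \approx 127.33 i$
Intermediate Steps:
$A = -20$ ($A = -39 + 19 = -20$)
$\sqrt{\left(252 - 14277\right) + \left(-47 + 107 A\right)} = \sqrt{\left(252 - 14277\right) + \left(-47 + 107 \left(-20\right)\right)} = \sqrt{-14025 - 2187} = \sqrt{-16212} = 2 i \sqrt{4053}$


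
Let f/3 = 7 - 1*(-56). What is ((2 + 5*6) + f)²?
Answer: 48841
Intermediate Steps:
f = 189 (f = 3*(7 - 1*(-56)) = 3*(7 + 56) = 3*63 = 189)
((2 + 5*6) + f)² = ((2 + 5*6) + 189)² = ((2 + 30) + 189)² = (32 + 189)² = 221² = 48841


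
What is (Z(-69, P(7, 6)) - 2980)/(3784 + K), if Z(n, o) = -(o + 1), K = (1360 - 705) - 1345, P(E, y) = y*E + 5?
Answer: -1514/1547 ≈ -0.97867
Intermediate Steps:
P(E, y) = 5 + E*y (P(E, y) = E*y + 5 = 5 + E*y)
K = -690 (K = 655 - 1345 = -690)
Z(n, o) = -1 - o (Z(n, o) = -(1 + o) = -1 - o)
(Z(-69, P(7, 6)) - 2980)/(3784 + K) = ((-1 - (5 + 7*6)) - 2980)/(3784 - 690) = ((-1 - (5 + 42)) - 2980)/3094 = ((-1 - 1*47) - 2980)*(1/3094) = ((-1 - 47) - 2980)*(1/3094) = (-48 - 2980)*(1/3094) = -3028*1/3094 = -1514/1547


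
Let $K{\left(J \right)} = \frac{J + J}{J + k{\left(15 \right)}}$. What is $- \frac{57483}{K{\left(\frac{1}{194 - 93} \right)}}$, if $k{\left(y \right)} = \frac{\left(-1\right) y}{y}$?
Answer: $2874150$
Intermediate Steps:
$k{\left(y \right)} = -1$
$K{\left(J \right)} = \frac{2 J}{-1 + J}$ ($K{\left(J \right)} = \frac{J + J}{J - 1} = \frac{2 J}{-1 + J}$)
$- \frac{57483}{K{\left(\frac{1}{194 - 93} \right)}} = - \frac{57483}{2 \frac{1}{194 - 93} \frac{1}{-1 + \frac{1}{194 - 93}}} = - \frac{57483}{2 \cdot \frac{1}{101} \frac{1}{-1 + \frac{1}{101}}} = - \frac{57483}{2 \cdot \frac{1}{101} \frac{1}{- \frac{100}{101}}} = - \frac{57483}{2 \cdot \frac{1}{101} \left(- \frac{101}{100}\right)} = - \frac{57483}{- \frac{1}{50}} = \left(-57483\right) \left(-50\right) = 2874150$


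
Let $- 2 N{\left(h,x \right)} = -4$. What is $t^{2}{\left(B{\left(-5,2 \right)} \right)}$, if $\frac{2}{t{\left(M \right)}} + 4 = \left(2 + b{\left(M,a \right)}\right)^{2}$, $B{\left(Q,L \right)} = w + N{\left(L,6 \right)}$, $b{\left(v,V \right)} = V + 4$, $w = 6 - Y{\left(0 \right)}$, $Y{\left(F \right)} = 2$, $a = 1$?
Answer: $\frac{4}{2025} \approx 0.0019753$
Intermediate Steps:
$N{\left(h,x \right)} = 2$ ($N{\left(h,x \right)} = \left(- \frac{1}{2}\right) \left(-4\right) = 2$)
$w = 4$ ($w = 6 - 2 = 4$)
$b{\left(v,V \right)} = 4 + V$
$B{\left(Q,L \right)} = 6$ ($B{\left(Q,L \right)} = 4 + 2 = 6$)
$t{\left(M \right)} = \frac{2}{45}$ ($t{\left(M \right)} = \frac{2}{-4 + \left(2 + \left(4 + 1\right)\right)^{2}} = \frac{2}{-4 + \left(2 + 5\right)^{2}} = \frac{2}{-4 + 7^{2}} = \frac{2}{-4 + 49} = \frac{2}{45}$)
$t^{2}{\left(B{\left(-5,2 \right)} \right)} = \left(\frac{2}{45}\right)^{2} = \frac{4}{2025}$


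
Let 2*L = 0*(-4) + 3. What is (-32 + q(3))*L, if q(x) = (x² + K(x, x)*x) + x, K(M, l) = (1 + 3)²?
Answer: 42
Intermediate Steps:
K(M, l) = 16 (K(M, l) = 4² = 16)
q(x) = x² + 17*x (q(x) = (x² + 16*x) + x = x² + 17*x)
L = 3/2 (L = (0*(-4) + 3)/2 = (0 + 3)/2 = (½)*3 = 3/2 ≈ 1.5000)
(-32 + q(3))*L = (-32 + 3*(17 + 3))*(3/2) = (-32 + 3*20)*(3/2) = (-32 + 60)*(3/2) = 28*(3/2) = 42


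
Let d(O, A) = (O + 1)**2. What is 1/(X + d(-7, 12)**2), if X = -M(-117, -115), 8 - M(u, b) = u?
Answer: 1/1171 ≈ 0.00085397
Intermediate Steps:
d(O, A) = (1 + O)**2
M(u, b) = 8 - u
X = -125 (X = -(8 - 1*(-117)) = -(8 + 117) = -1*125 = -125)
1/(X + d(-7, 12)**2) = 1/(-125 + ((1 - 7)**2)**2) = 1/(-125 + ((-6)**2)**2) = 1/(-125 + 36**2) = 1/(-125 + 1296) = 1/1171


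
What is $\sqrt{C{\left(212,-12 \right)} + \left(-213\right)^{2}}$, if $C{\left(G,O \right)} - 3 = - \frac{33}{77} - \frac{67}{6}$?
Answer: $\frac{13 \sqrt{473466}}{42} \approx 212.98$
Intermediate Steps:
$C{\left(G,O \right)} = - \frac{361}{42}$ ($C{\left(G,O \right)} = 3 - \left(\frac{3}{7} + \frac{67}{6}\right) = 3 - \frac{487}{42} = - \frac{361}{42}$)
$\sqrt{C{\left(212,-12 \right)} + \left(-213\right)^{2}} = \sqrt{- \frac{361}{42} + \left(-213\right)^{2}} = \sqrt{- \frac{361}{42} + 45369} = \sqrt{\frac{1905137}{42}} = \frac{13 \sqrt{473466}}{42}$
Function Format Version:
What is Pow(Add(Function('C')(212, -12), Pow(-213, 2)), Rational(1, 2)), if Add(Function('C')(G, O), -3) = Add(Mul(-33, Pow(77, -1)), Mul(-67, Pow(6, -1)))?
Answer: Mul(Rational(13, 42), Pow(473466, Rational(1, 2))) ≈ 212.98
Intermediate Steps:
Function('C')(G, O) = Rational(-361, 42) (Function('C')(G, O) = Add(3, Add(Mul(-33, Pow(77, -1)), Mul(-67, Pow(6, -1)))) = Add(3, Add(Mul(-33, Rational(1, 77)), Mul(-67, Rational(1, 6)))) = Add(3, Add(Rational(-3, 7), Rational(-67, 6))) = Add(3, Rational(-487, 42)) = Rational(-361, 42))
Pow(Add(Function('C')(212, -12), Pow(-213, 2)), Rational(1, 2)) = Pow(Add(Rational(-361, 42), Pow(-213, 2)), Rational(1, 2)) = Pow(Add(Rational(-361, 42), 45369), Rational(1, 2)) = Pow(Rational(1905137, 42), Rational(1, 2)) = Mul(Rational(13, 42), Pow(473466, Rational(1, 2)))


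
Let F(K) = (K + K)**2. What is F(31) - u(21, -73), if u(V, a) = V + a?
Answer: 3896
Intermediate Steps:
F(K) = 4*K**2 (F(K) = (2*K)**2 = 4*K**2)
F(31) - u(21, -73) = 4*31**2 - (21 - 73) = 4*961 - 1*(-52) = 3844 + 52 = 3896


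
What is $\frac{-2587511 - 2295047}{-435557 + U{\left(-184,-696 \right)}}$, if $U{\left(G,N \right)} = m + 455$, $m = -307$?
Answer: $\frac{4882558}{435409} \approx 11.214$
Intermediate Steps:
$U{\left(G,N \right)} = 148$ ($U{\left(G,N \right)} = -307 + 455 = 148$)
$\frac{-2587511 - 2295047}{-435557 + U{\left(-184,-696 \right)}} = \frac{-2587511 - 2295047}{-435557 + 148} = - \frac{4882558}{-435409} = \left(-4882558\right) \left(- \frac{1}{435409}\right) = \frac{4882558}{435409}$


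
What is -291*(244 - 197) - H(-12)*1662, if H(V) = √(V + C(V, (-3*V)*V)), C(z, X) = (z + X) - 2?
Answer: -13677 - 1662*I*√458 ≈ -13677.0 - 35568.0*I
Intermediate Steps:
C(z, X) = -2 + X + z (C(z, X) = (X + z) - 2 = -2 + X + z)
H(V) = √(-2 - 3*V² + 2*V) (H(V) = √(V + (-2 + (-3*V)*V + V)) = √(V + (-2 - 3*V² + V)) = √(V + (-2 + V - 3*V²)) = √(-2 - 3*V² + 2*V))
-291*(244 - 197) - H(-12)*1662 = -291*(244 - 197) - √(-2 - 3*(-12)² + 2*(-12))*1662 = -291*47 - √(-2 - 3*144 - 24)*1662 = -13677 - √(-2 - 432 - 24)*1662 = -13677 - √(-458)*1662 = -13677 - I*√458*1662 = -13677 - 1662*I*√458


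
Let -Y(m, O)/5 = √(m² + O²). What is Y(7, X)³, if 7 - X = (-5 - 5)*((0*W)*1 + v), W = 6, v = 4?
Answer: -282250*√2258 ≈ -1.3412e+7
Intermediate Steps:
X = 47 (X = 7 - (-5 - 5)*((0*6)*1 + 4) = 7 - (-10)*(0*1 + 4) = 7 - (-10)*(0 + 4) = 7 - (-10)*4 = 7 - 1*(-40) = 7 + 40 = 47)
Y(m, O) = -5*√(O² + m²) (Y(m, O) = -5*√(m² + O²) = -5*√(O² + m²))
Y(7, X)³ = (-5*√(47² + 7²))³ = (-5*√(2209 + 49))³ = (-5*√2258)³ = -282250*√2258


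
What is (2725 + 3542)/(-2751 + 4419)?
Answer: 2089/556 ≈ 3.7572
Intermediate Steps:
(2725 + 3542)/(-2751 + 4419) = 6267/1668 = 6267*(1/1668) = 2089/556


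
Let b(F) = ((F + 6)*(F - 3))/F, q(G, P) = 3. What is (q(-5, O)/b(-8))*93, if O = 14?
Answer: -1116/11 ≈ -101.45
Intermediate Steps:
b(F) = (-3 + F)*(6 + F)/F (b(F) = ((6 + F)*(-3 + F))/F = ((-3 + F)*(6 + F))/F = (-3 + F)*(6 + F)/F)
(q(-5, O)/b(-8))*93 = (3/(3 - 8 - 18/(-8)))*93 = (3/(3 - 8 - 18*(-⅛)))*93 = (3/(3 - 8 + 9/4))*93 = (3/(-11/4))*93 = (3*(-4/11))*93 = -12/11*93 = -1116/11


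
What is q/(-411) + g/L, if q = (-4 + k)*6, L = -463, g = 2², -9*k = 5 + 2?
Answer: 34886/570879 ≈ 0.061109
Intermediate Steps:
k = -7/9 (k = -(5 + 2)/9 = -⅑*7 = -7/9 ≈ -0.77778)
g = 4
q = -86/3 (q = (-4 - 7/9)*6 = -43/9*6 = -86/3 ≈ -28.667)
q/(-411) + g/L = -86/3/(-411) + 4/(-463) = -86/3*(-1/411) + 4*(-1/463) = 86/1233 - 4/463 = 34886/570879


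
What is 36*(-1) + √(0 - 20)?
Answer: -36 + 2*I*√5 ≈ -36.0 + 4.4721*I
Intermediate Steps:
36*(-1) + √(0 - 20) = -36 + √(-20) = -36 + 2*I*√5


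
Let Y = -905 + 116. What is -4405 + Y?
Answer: -5194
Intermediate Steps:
Y = -789
-4405 + Y = -4405 - 789 = -5194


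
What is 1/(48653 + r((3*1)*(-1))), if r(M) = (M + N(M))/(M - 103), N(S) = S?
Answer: 53/2578612 ≈ 2.0554e-5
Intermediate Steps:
r(M) = 2*M/(-103 + M) (r(M) = (M + M)/(M - 103) = (2*M)/(-103 + M) = 2*M/(-103 + M))
1/(48653 + r((3*1)*(-1))) = 1/(48653 + 2*((3*1)*(-1))/(-103 + (3*1)*(-1))) = 1/(48653 + 2*(3*(-1))/(-103 + 3*(-1))) = 1/(48653 + 2*(-3)/(-103 - 3)) = 1/(48653 + 2*(-3)/(-106)) = 1/(48653 + 2*(-3)*(-1/106)) = 1/(48653 + 3/53) = 1/(2578612/53) = 53/2578612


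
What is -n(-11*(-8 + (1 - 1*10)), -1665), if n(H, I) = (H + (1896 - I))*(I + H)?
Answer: 5539544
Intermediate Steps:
n(H, I) = (H + I)*(1896 + H - I) (n(H, I) = (1896 + H - I)*(H + I) = (H + I)*(1896 + H - I))
-n(-11*(-8 + (1 - 1*10)), -1665) = -((-11*(-8 + (1 - 1*10)))² - 1*(-1665)² + 1896*(-11*(-8 + (1 - 1*10))) + 1896*(-1665)) = -((-11*(-8 + (1 - 10)))² - 1*2772225 + 1896*(-11*(-8 + (1 - 10))) - 3156840) = -((-11*(-8 - 9))² - 2772225 + 1896*(-11*(-8 - 9)) - 3156840) = -((-11*(-17))² - 2772225 + 1896*(-11*(-17)) - 3156840) = -(187² - 2772225 + 1896*187 - 3156840) = -(34969 - 2772225 + 354552 - 3156840) = -1*(-5539544) = 5539544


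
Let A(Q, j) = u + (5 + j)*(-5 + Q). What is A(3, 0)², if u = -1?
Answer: 121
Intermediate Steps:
A(Q, j) = -1 + (-5 + Q)*(5 + j) (A(Q, j) = -1 + (5 + j)*(-5 + Q) = -1 + (-5 + Q)*(5 + j))
A(3, 0)² = (-26 - 5*0 + 5*3 + 3*0)² = (-26 + 0 + 15 + 0)² = (-11)² = 121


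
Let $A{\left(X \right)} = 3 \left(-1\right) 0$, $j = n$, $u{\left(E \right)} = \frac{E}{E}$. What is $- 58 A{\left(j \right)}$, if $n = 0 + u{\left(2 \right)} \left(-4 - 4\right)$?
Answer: $0$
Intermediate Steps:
$u{\left(E \right)} = 1$
$n = -8$ ($n = 0 + 1 \left(-4 - 4\right) = 0 + 1 \left(-8\right) = 0 - 8 = -8$)
$j = -8$
$A{\left(X \right)} = 0$ ($A{\left(X \right)} = \left(-3\right) 0 = 0$)
$- 58 A{\left(j \right)} = \left(-58\right) 0 = 0$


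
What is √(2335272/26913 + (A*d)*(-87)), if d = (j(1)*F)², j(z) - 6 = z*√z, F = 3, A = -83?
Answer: √256288713731405/8971 ≈ 1784.5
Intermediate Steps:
j(z) = 6 + z^(3/2) (j(z) = 6 + z*√z = 6 + z^(3/2))
d = 441 (d = ((6 + 1^(3/2))*3)² = ((6 + 1)*3)² = (7*3)² = 21² = 441)
√(2335272/26913 + (A*d)*(-87)) = √(2335272/26913 - 83*441*(-87)) = √(2335272*(1/26913) - 36603*(-87)) = √(778424/8971 + 3184461) = √(28568578055/8971) = √256288713731405/8971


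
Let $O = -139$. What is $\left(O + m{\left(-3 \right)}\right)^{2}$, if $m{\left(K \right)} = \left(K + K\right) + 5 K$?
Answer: $25600$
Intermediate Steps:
$m{\left(K \right)} = 7 K$ ($m{\left(K \right)} = 2 K + 5 K = 7 K$)
$\left(O + m{\left(-3 \right)}\right)^{2} = \left(-139 + 7 \left(-3\right)\right)^{2} = \left(-139 - 21\right)^{2} = \left(-160\right)^{2} = 25600$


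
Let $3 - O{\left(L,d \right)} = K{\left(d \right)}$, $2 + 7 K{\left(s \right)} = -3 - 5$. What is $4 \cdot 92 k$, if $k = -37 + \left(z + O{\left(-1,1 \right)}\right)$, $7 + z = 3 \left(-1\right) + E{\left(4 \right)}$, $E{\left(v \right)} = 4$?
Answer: $- \frac{99360}{7} \approx -14194.0$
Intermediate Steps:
$K{\left(s \right)} = - \frac{10}{7}$ ($K{\left(s \right)} = - \frac{2}{7} + \frac{-3 - 5}{7} = - \frac{2}{7} + \frac{1}{7} \left(-8\right) = - \frac{2}{7} - \frac{8}{7} = - \frac{10}{7}$)
$z = -6$ ($z = -7 + \left(3 \left(-1\right) + 4\right) = -7 + \left(-3 + 4\right) = -7 + 1 = -6$)
$O{\left(L,d \right)} = \frac{31}{7}$ ($O{\left(L,d \right)} = 3 - - \frac{10}{7} = 3 + \frac{10}{7} = \frac{31}{7}$)
$k = - \frac{270}{7}$ ($k = -37 + \left(-6 + \frac{31}{7}\right) = -37 - \frac{11}{7} = - \frac{270}{7} \approx -38.571$)
$4 \cdot 92 k = 4 \cdot 92 \left(- \frac{270}{7}\right) = 368 \left(- \frac{270}{7}\right) = - \frac{99360}{7}$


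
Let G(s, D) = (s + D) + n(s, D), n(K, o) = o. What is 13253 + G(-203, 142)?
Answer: 13334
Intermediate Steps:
G(s, D) = s + 2*D (G(s, D) = (s + D) + D = (D + s) + D = s + 2*D)
13253 + G(-203, 142) = 13253 + (-203 + 2*142) = 13253 + (-203 + 284) = 13253 + 81 = 13334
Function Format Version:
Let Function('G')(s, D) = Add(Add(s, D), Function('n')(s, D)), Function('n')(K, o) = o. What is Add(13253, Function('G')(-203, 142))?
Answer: 13334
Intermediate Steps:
Function('G')(s, D) = Add(s, Mul(2, D)) (Function('G')(s, D) = Add(Add(s, D), D) = Add(Add(D, s), D) = Add(s, Mul(2, D)))
Add(13253, Function('G')(-203, 142)) = Add(13253, Add(-203, Mul(2, 142))) = Add(13253, Add(-203, 284)) = Add(13253, 81) = 13334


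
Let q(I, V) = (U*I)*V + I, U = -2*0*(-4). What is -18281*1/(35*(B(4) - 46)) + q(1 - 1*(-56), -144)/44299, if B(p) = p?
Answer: 809913809/65119530 ≈ 12.437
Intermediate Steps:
U = 0 (U = 0*(-4) = 0)
q(I, V) = I (q(I, V) = (0*I)*V + I = 0*V + I = 0 + I = I)
-18281*1/(35*(B(4) - 46)) + q(1 - 1*(-56), -144)/44299 = -18281*1/(35*(4 - 46)) + (1 - 1*(-56))/44299 = -18281/((-42*35)) + (1 + 56)*(1/44299) = -18281/(-1470) + 57*(1/44299) = -18281*(-1/1470) + 57/44299 = 18281/1470 + 57/44299 = 809913809/65119530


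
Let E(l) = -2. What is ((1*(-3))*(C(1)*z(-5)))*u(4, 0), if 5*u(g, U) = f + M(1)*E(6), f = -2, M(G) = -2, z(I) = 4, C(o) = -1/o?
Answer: 24/5 ≈ 4.8000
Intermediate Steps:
u(g, U) = 2/5 (u(g, U) = (-2 - 2*(-2))/5 = (-2 + 4)/5 = (1/5)*2 = 2/5)
((1*(-3))*(C(1)*z(-5)))*u(4, 0) = ((1*(-3))*(-1/1*4))*(2/5) = -3*(-1*1)*4*(2/5) = -(-3)*4*(2/5) = -3*(-4)*(2/5) = 12*(2/5) = 24/5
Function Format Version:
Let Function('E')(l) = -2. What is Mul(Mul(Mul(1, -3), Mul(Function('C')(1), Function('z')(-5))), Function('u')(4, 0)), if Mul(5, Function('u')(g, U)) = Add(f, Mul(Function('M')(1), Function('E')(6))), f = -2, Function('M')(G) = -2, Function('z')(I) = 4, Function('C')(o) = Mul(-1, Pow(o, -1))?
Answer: Rational(24, 5) ≈ 4.8000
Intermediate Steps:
Function('u')(g, U) = Rational(2, 5) (Function('u')(g, U) = Mul(Rational(1, 5), Add(-2, Mul(-2, -2))) = Mul(Rational(1, 5), Add(-2, 4)) = Mul(Rational(1, 5), 2) = Rational(2, 5))
Mul(Mul(Mul(1, -3), Mul(Function('C')(1), Function('z')(-5))), Function('u')(4, 0)) = Mul(Mul(Mul(1, -3), Mul(Mul(-1, Pow(1, -1)), 4)), Rational(2, 5)) = Mul(Mul(-3, Mul(Mul(-1, 1), 4)), Rational(2, 5)) = Mul(Mul(-3, Mul(-1, 4)), Rational(2, 5)) = Mul(Mul(-3, -4), Rational(2, 5)) = Mul(12, Rational(2, 5)) = Rational(24, 5)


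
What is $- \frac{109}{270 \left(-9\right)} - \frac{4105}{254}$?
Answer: $- \frac{2486866}{154305} \approx -16.117$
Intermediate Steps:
$- \frac{109}{270 \left(-9\right)} - \frac{4105}{254} = - \frac{109}{-2430} - \frac{4105}{254} = \left(-109\right) \left(- \frac{1}{2430}\right) - \frac{4105}{254} = \frac{109}{2430} - \frac{4105}{254} = - \frac{2486866}{154305}$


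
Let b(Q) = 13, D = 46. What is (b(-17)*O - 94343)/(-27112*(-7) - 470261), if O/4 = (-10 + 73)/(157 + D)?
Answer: 2735479/8133833 ≈ 0.33631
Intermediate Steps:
O = 36/29 (O = 4*((-10 + 73)/(157 + 46)) = 4*(63/203) = 4*(63*(1/203)) = 4*(9/29) = 36/29 ≈ 1.2414)
(b(-17)*O - 94343)/(-27112*(-7) - 470261) = (13*(36/29) - 94343)/(-27112*(-7) - 470261) = (468/29 - 94343)/(189784 - 470261) = -2735479/29/(-280477) = -2735479/29*(-1/280477) = 2735479/8133833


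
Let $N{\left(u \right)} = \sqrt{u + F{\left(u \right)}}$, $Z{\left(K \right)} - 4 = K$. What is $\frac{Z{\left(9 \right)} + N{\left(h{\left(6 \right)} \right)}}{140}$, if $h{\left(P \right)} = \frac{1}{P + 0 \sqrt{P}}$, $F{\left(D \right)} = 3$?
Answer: $\frac{13}{140} + \frac{\sqrt{114}}{840} \approx 0.10557$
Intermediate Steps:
$Z{\left(K \right)} = 4 + K$
$h{\left(P \right)} = \frac{1}{P}$ ($h{\left(P \right)} = \frac{1}{P + 0} = \frac{1}{P}$)
$N{\left(u \right)} = \sqrt{3 + u}$ ($N{\left(u \right)} = \sqrt{u + 3} = \sqrt{3 + u}$)
$\frac{Z{\left(9 \right)} + N{\left(h{\left(6 \right)} \right)}}{140} = \frac{\left(4 + 9\right) + \sqrt{3 + \frac{1}{6}}}{140} = \frac{13 + \sqrt{3 + \frac{1}{6}}}{140} = \frac{13 + \sqrt{\frac{19}{6}}}{140} = \frac{13 + \frac{\sqrt{114}}{6}}{140} = \frac{13}{140} + \frac{\sqrt{114}}{840}$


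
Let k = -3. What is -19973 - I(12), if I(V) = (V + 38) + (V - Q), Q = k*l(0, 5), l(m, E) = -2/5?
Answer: -100169/5 ≈ -20034.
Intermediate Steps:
l(m, E) = -⅖ (l(m, E) = -2*⅕ = -⅖)
Q = 6/5 (Q = -3*(-⅖) = 6/5 ≈ 1.2000)
I(V) = 184/5 + 2*V (I(V) = (V + 38) + (V - 1*6/5) = (38 + V) + (V - 6/5) = (38 + V) + (-6/5 + V) = 184/5 + 2*V)
-19973 - I(12) = -19973 - (184/5 + 2*12) = -19973 - (184/5 + 24) = -19973 - 1*304/5 = -19973 - 304/5 = -100169/5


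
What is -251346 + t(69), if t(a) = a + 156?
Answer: -251121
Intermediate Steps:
t(a) = 156 + a
-251346 + t(69) = -251346 + (156 + 69) = -251346 + 225 = -251121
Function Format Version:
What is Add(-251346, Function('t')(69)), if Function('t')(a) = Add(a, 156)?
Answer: -251121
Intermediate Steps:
Function('t')(a) = Add(156, a)
Add(-251346, Function('t')(69)) = Add(-251346, Add(156, 69)) = Add(-251346, 225) = -251121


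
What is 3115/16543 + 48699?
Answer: 805630672/16543 ≈ 48699.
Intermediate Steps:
3115/16543 + 48699 = 805630672/16543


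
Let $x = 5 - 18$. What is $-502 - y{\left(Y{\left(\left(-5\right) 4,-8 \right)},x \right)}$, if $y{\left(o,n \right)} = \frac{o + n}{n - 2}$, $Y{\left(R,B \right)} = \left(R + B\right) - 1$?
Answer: $- \frac{2524}{5} \approx -504.8$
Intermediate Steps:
$Y{\left(R,B \right)} = -1 + B + R$ ($Y{\left(R,B \right)} = \left(B + R\right) - 1 = -1 + B + R$)
$x = -13$ ($x = 5 - 18 = -13$)
$y{\left(o,n \right)} = \frac{n + o}{-2 + n}$
$-502 - y{\left(Y{\left(\left(-5\right) 4,-8 \right)},x \right)} = -502 - \frac{-13 - 29}{-2 - 13} = -502 - \frac{-13 - 29}{-15} = -502 - - \frac{-13 - 29}{15} = -502 - \left(- \frac{1}{15}\right) \left(-42\right) = -502 - \frac{14}{5} = - \frac{2524}{5}$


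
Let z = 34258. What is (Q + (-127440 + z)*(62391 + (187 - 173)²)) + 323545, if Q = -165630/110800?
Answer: -64614773858683/11080 ≈ -5.8317e+9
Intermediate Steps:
Q = -16563/11080 (Q = -165630*1/110800 = -16563/11080 ≈ -1.4949)
(Q + (-127440 + z)*(62391 + (187 - 173)²)) + 323545 = (-16563/11080 + (-127440 + 34258)*(62391 + (187 - 173)²)) + 323545 = (-16563/11080 - 93182*(62391 + 14²)) + 323545 = (-16563/11080 - 93182*(62391 + 196)) + 323545 = (-16563/11080 - 93182*62587) + 323545 = (-16563/11080 - 5831981834) + 323545 = -64618358737283/11080 + 323545 = -64614773858683/11080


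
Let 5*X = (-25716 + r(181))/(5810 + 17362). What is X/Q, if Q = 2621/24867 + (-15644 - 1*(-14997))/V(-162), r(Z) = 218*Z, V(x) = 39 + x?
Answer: 2335102479/105634273640 ≈ 0.022106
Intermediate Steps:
Q = 5470444/1019547 (Q = 2621/24867 + (-15644 - 1*(-14997))/(39 - 162) = 2621*(1/24867) + (-15644 + 14997)/(-123) = 2621/24867 - 647*(-1/123) = 2621/24867 + 647/123 = 5470444/1019547 ≈ 5.3656)
X = 6871/57930 (X = ((-25716 + 218*181)/(5810 + 17362))/5 = ((-25716 + 39458)/23172)/5 = (13742*(1/23172))/5 = (⅕)*(6871/11586) = 6871/57930 ≈ 0.11861)
X/Q = 6871/(57930*(5470444/1019547)) = (6871/57930)*(1019547/5470444) = 2335102479/105634273640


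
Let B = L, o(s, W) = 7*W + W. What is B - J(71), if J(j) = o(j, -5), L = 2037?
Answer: 2077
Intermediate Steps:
o(s, W) = 8*W
B = 2037
J(j) = -40 (J(j) = 8*(-5) = -40)
B - J(71) = 2037 - 1*(-40) = 2037 + 40 = 2077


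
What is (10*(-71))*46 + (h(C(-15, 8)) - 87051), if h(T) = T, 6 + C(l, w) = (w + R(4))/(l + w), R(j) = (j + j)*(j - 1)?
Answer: -838051/7 ≈ -1.1972e+5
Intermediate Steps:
R(j) = 2*j*(-1 + j) (R(j) = (2*j)*(-1 + j) = 2*j*(-1 + j))
C(l, w) = -6 + (24 + w)/(l + w) (C(l, w) = -6 + (w + 2*4*(-1 + 4))/(l + w) = -6 + (w + 2*4*3)/(l + w) = -6 + (w + 24)/(l + w) = -6 + (24 + w)/(l + w))
(10*(-71))*46 + (h(C(-15, 8)) - 87051) = (10*(-71))*46 + ((24 - 6*(-15) - 5*8)/(-15 + 8) - 87051) = -710*46 + ((24 + 90 - 40)/(-7) - 87051) = -32660 + (-1/7*74 - 87051) = -32660 + (-74/7 - 87051) = -32660 - 609431/7 = -838051/7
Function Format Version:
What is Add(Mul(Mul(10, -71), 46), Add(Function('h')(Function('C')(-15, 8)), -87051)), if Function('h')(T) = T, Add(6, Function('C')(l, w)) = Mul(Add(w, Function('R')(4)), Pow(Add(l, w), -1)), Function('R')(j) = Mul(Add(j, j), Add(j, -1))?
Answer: Rational(-838051, 7) ≈ -1.1972e+5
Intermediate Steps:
Function('R')(j) = Mul(2, j, Add(-1, j)) (Function('R')(j) = Mul(Mul(2, j), Add(-1, j)) = Mul(2, j, Add(-1, j)))
Function('C')(l, w) = Add(-6, Mul(Pow(Add(l, w), -1), Add(24, w))) (Function('C')(l, w) = Add(-6, Mul(Add(w, Mul(2, 4, Add(-1, 4))), Pow(Add(l, w), -1))) = Add(-6, Mul(Add(w, Mul(2, 4, 3)), Pow(Add(l, w), -1))) = Add(-6, Mul(Add(w, 24), Pow(Add(l, w), -1))) = Add(-6, Mul(Add(24, w), Pow(Add(l, w), -1))) = Add(-6, Mul(Pow(Add(l, w), -1), Add(24, w))))
Add(Mul(Mul(10, -71), 46), Add(Function('h')(Function('C')(-15, 8)), -87051)) = Add(Mul(Mul(10, -71), 46), Add(Mul(Pow(Add(-15, 8), -1), Add(24, Mul(-6, -15), Mul(-5, 8))), -87051)) = Add(Mul(-710, 46), Add(Mul(Pow(-7, -1), Add(24, 90, -40)), -87051)) = Add(-32660, Add(Mul(Rational(-1, 7), 74), -87051)) = Add(-32660, Add(Rational(-74, 7), -87051)) = Add(-32660, Rational(-609431, 7)) = Rational(-838051, 7)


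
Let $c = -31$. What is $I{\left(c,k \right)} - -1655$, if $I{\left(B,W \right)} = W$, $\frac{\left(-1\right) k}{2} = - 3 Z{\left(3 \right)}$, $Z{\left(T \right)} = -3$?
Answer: $1637$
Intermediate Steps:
$k = -18$ ($k = - 2 \left(\left(-3\right) \left(-3\right)\right) = \left(-2\right) 9 = -18$)
$I{\left(c,k \right)} - -1655 = -18 - -1655 = -18 + 1655 = 1637$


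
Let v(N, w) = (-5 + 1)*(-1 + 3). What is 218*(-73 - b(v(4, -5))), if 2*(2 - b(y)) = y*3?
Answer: -18966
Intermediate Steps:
v(N, w) = -8 (v(N, w) = -4*2 = -8)
b(y) = 2 - 3*y/2 (b(y) = 2 - y*3/2 = 2 - 3*y/2)
218*(-73 - b(v(4, -5))) = 218*(-73 - (2 - 3/2*(-8))) = 218*(-73 - (2 + 12)) = 218*(-73 - 1*14) = 218*(-73 - 14) = 218*(-87) = -18966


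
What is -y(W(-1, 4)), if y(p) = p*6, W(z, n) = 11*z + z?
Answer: 72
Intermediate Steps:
W(z, n) = 12*z
y(p) = 6*p
-y(W(-1, 4)) = -6*12*(-1) = -6*(-12) = -1*(-72) = 72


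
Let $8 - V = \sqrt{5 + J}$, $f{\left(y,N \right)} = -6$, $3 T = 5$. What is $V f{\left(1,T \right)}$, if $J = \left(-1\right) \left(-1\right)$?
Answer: $-48 + 6 \sqrt{6} \approx -33.303$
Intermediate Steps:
$T = \frac{5}{3}$ ($T = \frac{1}{3} \cdot 5 = \frac{5}{3} \approx 1.6667$)
$J = 1$
$V = 8 - \sqrt{6}$ ($V = 8 - \sqrt{5 + 1} = 8 - \sqrt{6} \approx 5.5505$)
$V f{\left(1,T \right)} = \left(8 - \sqrt{6}\right) \left(-6\right) = -48 + 6 \sqrt{6}$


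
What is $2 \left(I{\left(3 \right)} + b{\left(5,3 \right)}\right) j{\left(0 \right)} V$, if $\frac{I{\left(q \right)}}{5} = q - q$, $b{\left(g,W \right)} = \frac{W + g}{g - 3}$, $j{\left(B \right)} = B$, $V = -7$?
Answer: $0$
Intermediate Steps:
$b{\left(g,W \right)} = \frac{W + g}{-3 + g}$
$I{\left(q \right)} = 0$ ($I{\left(q \right)} = 5 \left(q - q\right) = 5 \cdot 0 = 0$)
$2 \left(I{\left(3 \right)} + b{\left(5,3 \right)}\right) j{\left(0 \right)} V = 2 \left(0 + \frac{3 + 5}{-3 + 5}\right) 0 \left(-7\right) = 2 \left(0 + \frac{1}{2} \cdot 8\right) 0 \left(-7\right) = 2 \left(0 + 4\right) 0 \left(-7\right) = 2 \cdot 4 \cdot 0 \left(-7\right) = 8 \cdot 0 \left(-7\right) = 0 \left(-7\right) = 0$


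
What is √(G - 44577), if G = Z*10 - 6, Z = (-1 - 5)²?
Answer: I*√44223 ≈ 210.29*I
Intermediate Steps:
Z = 36 (Z = (-6)² = 36)
G = 354 (G = 36*10 - 6 = 360 - 6 = 354)
√(G - 44577) = √(354 - 44577) = √(-44223) = I*√44223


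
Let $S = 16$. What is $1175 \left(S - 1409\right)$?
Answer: $-1636775$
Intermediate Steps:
$1175 \left(S - 1409\right) = 1175 \left(16 - 1409\right) = 1175 \left(-1393\right) = -1636775$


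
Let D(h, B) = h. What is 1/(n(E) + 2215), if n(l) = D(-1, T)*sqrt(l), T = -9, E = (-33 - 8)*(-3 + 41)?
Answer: 2215/4907783 + I*sqrt(1558)/4907783 ≈ 0.00045132 + 8.0426e-6*I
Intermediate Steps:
E = -1558 (E = -41*38 = -1558)
n(l) = -sqrt(l)
1/(n(E) + 2215) = 1/(-sqrt(-1558) + 2215) = 1/(-I*sqrt(1558) + 2215) = 1/(2215 - I*sqrt(1558))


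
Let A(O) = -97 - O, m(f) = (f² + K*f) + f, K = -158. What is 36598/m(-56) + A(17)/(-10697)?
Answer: 10338121/3357732 ≈ 3.0789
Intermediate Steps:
m(f) = f² - 157*f (m(f) = (f² - 158*f) + f = f² - 157*f)
36598/m(-56) + A(17)/(-10697) = 36598/((-56*(-157 - 56))) + (-97 - 1*17)/(-10697) = 36598/((-56*(-213))) + (-97 - 17)*(-1/10697) = 36598/11928 - 114*(-1/10697) = 36598*(1/11928) + 6/563 = 18299/5964 + 6/563 = 10338121/3357732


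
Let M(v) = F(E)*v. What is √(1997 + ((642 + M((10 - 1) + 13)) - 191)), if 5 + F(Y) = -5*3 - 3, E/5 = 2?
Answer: √1942 ≈ 44.068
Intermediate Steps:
E = 10 (E = 5*2 = 10)
F(Y) = -23 (F(Y) = -5 + (-5*3 - 3) = -5 + (-15 - 3) = -5 - 18 = -23)
M(v) = -23*v
√(1997 + ((642 + M((10 - 1) + 13)) - 191)) = √(1997 + ((642 - 23*((10 - 1) + 13)) - 191)) = √(1997 + ((642 - 23*(9 + 13)) - 191)) = √(1997 + ((642 - 23*22) - 191)) = √(1997 + ((642 - 506) - 191)) = √(1997 + (136 - 191)) = √(1997 - 55) = √1942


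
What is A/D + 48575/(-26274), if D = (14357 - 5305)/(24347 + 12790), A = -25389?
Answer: -13778331509/132276 ≈ -1.0416e+5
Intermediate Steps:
D = 9052/37137 ≈ 0.24375
A/D + 48575/(-26274) = -25389/9052/37137 + 48575/(-26274) = -25389*37137/9052 + 48575*(-1/26274) = -30415203/292 - 1675/906 = -13778331509/132276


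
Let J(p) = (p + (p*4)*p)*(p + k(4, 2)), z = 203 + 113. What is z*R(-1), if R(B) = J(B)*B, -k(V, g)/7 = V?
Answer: 27492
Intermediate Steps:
z = 316
k(V, g) = -7*V
J(p) = (-28 + p)*(p + 4*p²) (J(p) = (p + (p*4)*p)*(p - 7*4) = (p + (4*p)*p)*(p - 28) = (p + 4*p²)*(-28 + p) = (-28 + p)*(p + 4*p²))
R(B) = B²*(-28 - 111*B + 4*B²) (R(B) = (B*(-28 - 111*B + 4*B²))*B = B²*(-28 - 111*B + 4*B²))
z*R(-1) = 316*((-1)²*(-28 - 111*(-1) + 4*(-1)²)) = 316*(1*(-28 + 111 + 4*1)) = 316*(1*(-28 + 111 + 4)) = 316*(1*87) = 316*87 = 27492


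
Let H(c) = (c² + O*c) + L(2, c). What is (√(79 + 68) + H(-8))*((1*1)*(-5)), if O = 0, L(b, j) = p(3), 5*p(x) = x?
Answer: -323 - 35*√3 ≈ -383.62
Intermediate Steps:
p(x) = x/5
L(b, j) = ⅗ (L(b, j) = (⅕)*3 = ⅗)
H(c) = ⅗ + c² (H(c) = (c² + 0*c) + ⅗ = (c² + 0) + ⅗ = c² + ⅗ = ⅗ + c²)
(√(79 + 68) + H(-8))*((1*1)*(-5)) = (√(79 + 68) + (⅗ + (-8)²))*((1*1)*(-5)) = (√147 + (⅗ + 64))*(1*(-5)) = (7*√3 + 323/5)*(-5) = (323/5 + 7*√3)*(-5) = -323 - 35*√3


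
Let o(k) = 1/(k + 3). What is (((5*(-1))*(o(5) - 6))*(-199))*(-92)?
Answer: 1075595/2 ≈ 5.3780e+5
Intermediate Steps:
o(k) = 1/(3 + k)
(((5*(-1))*(o(5) - 6))*(-199))*(-92) = (((5*(-1))*(1/(3 + 5) - 6))*(-199))*(-92) = (-5*(1/8 - 6)*(-199))*(-92) = (-5*(⅛ - 6)*(-199))*(-92) = (-5*(-47/8)*(-199))*(-92) = ((235/8)*(-199))*(-92) = -46765/8*(-92) = 1075595/2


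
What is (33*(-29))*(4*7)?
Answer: -26796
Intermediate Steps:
(33*(-29))*(4*7) = -957*28 = -26796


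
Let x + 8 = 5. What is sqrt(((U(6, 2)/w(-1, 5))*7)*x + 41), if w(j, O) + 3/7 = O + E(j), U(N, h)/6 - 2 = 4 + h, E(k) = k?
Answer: I*sqrt(6031)/5 ≈ 15.532*I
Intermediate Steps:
x = -3 (x = -8 + 5 = -3)
U(N, h) = 36 + 6*h (U(N, h) = 12 + 6*(4 + h) = 12 + (24 + 6*h) = 36 + 6*h)
w(j, O) = -3/7 + O + j (w(j, O) = -3/7 + (O + j) = -3/7 + O + j)
sqrt(((U(6, 2)/w(-1, 5))*7)*x + 41) = sqrt((((36 + 6*2)/(-3/7 + 5 - 1))*7)*(-3) + 41) = sqrt((((36 + 12)/(25/7))*7)*(-3) + 41) = sqrt(((48*(7/25))*7)*(-3) + 41) = sqrt(((336/25)*7)*(-3) + 41) = sqrt((2352/25)*(-3) + 41) = sqrt(-7056/25 + 41) = sqrt(-6031/25) = I*sqrt(6031)/5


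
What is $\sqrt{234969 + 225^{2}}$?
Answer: $\sqrt{285594} \approx 534.41$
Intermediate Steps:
$\sqrt{234969 + 225^{2}} = \sqrt{234969 + 50625} = \sqrt{285594}$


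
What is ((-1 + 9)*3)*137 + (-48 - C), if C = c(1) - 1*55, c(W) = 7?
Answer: 3288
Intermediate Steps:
C = -48 (C = 7 - 1*55 = 7 - 55 = -48)
((-1 + 9)*3)*137 + (-48 - C) = ((-1 + 9)*3)*137 + (-48 - 1*(-48)) = (8*3)*137 + (-48 + 48) = 24*137 + 0 = 3288 + 0 = 3288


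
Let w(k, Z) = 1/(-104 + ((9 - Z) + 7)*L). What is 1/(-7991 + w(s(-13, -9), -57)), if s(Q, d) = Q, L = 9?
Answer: -553/4419022 ≈ -0.00012514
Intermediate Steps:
w(k, Z) = 1/(40 - 9*Z) (w(k, Z) = 1/(-104 + ((9 - Z) + 7)*9) = 1/(-104 + (16 - Z)*9) = 1/(-104 + (144 - 9*Z)) = 1/(40 - 9*Z))
1/(-7991 + w(s(-13, -9), -57)) = 1/(-7991 - 1/(-40 + 9*(-57))) = 1/(-7991 - 1/(-40 - 513)) = 1/(-7991 - 1/(-553)) = 1/(-7991 - 1*(-1/553)) = 1/(-7991 + 1/553) = 1/(-4419022/553) = -553/4419022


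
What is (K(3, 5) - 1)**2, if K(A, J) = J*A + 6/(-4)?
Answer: 625/4 ≈ 156.25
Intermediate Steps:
K(A, J) = -3/2 + A*J (K(A, J) = A*J + 6*(-1/4) = A*J - 3/2 = -3/2 + A*J)
(K(3, 5) - 1)**2 = ((-3/2 + 3*5) - 1)**2 = ((-3/2 + 15) - 1)**2 = (27/2 - 1)**2 = (25/2)**2 = 625/4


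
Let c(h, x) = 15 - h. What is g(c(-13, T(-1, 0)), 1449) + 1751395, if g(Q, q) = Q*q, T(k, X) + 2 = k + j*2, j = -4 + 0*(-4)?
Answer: 1791967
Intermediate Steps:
j = -4 (j = -4 + 0 = -4)
T(k, X) = -10 + k (T(k, X) = -2 + (k - 4*2) = -2 + (k - 8) = -2 + (-8 + k) = -10 + k)
g(c(-13, T(-1, 0)), 1449) + 1751395 = (15 - 1*(-13))*1449 + 1751395 = (15 + 13)*1449 + 1751395 = 28*1449 + 1751395 = 40572 + 1751395 = 1791967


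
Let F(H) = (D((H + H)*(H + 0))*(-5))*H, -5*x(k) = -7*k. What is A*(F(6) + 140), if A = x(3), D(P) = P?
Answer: -8484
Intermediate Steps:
x(k) = 7*k/5 (x(k) = -(-7)*k/5 = 7*k/5)
F(H) = -10*H³ (F(H) = (((H + H)*(H + 0))*(-5))*H = (((2*H)*H)*(-5))*H = ((2*H²)*(-5))*H = (-10*H²)*H = -10*H³)
A = 21/5 (A = (7/5)*3 = 21/5 ≈ 4.2000)
A*(F(6) + 140) = 21*(-10*6³ + 140)/5 = 21*(-10*216 + 140)/5 = 21*(-2160 + 140)/5 = (21/5)*(-2020) = -8484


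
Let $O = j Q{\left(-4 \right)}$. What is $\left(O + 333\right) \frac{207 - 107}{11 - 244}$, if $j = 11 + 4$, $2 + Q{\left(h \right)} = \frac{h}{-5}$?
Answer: $- \frac{31500}{233} \approx -135.19$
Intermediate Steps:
$Q{\left(h \right)} = -2 - \frac{h}{5}$ ($Q{\left(h \right)} = -2 + \frac{h}{-5} = -2 + h \left(- \frac{1}{5}\right) = -2 - \frac{h}{5}$)
$j = 15$
$O = -18$ ($O = 15 \left(-2 - - \frac{4}{5}\right) = 15 \left(-2 + \frac{4}{5}\right) = 15 \left(- \frac{6}{5}\right) = -18$)
$\left(O + 333\right) \frac{207 - 107}{11 - 244} = \left(-18 + 333\right) \frac{207 - 107}{11 - 244} = 315 \frac{100}{-233} = 315 \cdot 100 \left(- \frac{1}{233}\right) = 315 \left(- \frac{100}{233}\right) = - \frac{31500}{233}$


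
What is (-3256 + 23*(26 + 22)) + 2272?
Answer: 120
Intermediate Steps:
(-3256 + 23*(26 + 22)) + 2272 = (-3256 + 23*48) + 2272 = (-3256 + 1104) + 2272 = -2152 + 2272 = 120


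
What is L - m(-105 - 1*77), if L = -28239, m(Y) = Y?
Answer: -28057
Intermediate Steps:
L - m(-105 - 1*77) = -28239 - (-105 - 1*77) = -28239 - (-105 - 77) = -28239 - 1*(-182) = -28239 + 182 = -28057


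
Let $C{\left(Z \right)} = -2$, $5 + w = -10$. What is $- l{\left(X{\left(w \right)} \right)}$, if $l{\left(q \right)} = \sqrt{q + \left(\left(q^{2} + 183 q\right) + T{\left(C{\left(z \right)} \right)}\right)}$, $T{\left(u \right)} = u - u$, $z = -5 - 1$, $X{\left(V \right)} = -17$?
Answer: $- i \sqrt{2839} \approx - 53.282 i$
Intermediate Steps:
$w = -15$ ($w = -5 - 10 = -15$)
$z = -6$ ($z = -5 - 1 = -6$)
$T{\left(u \right)} = 0$
$l{\left(q \right)} = \sqrt{q^{2} + 184 q}$ ($l{\left(q \right)} = \sqrt{q + \left(\left(q^{2} + 183 q\right) + 0\right)} = \sqrt{q + \left(q^{2} + 183 q\right)} = \sqrt{q^{2} + 184 q}$)
$- l{\left(X{\left(w \right)} \right)} = - \sqrt{- 17 \left(184 - 17\right)} = - \sqrt{\left(-17\right) 167} = - \sqrt{-2839} = - i \sqrt{2839}$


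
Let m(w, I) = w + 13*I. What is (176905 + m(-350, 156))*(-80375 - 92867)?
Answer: -30938076086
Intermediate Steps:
(176905 + m(-350, 156))*(-80375 - 92867) = (176905 + (-350 + 13*156))*(-80375 - 92867) = (176905 + (-350 + 2028))*(-173242) = (176905 + 1678)*(-173242) = 178583*(-173242) = -30938076086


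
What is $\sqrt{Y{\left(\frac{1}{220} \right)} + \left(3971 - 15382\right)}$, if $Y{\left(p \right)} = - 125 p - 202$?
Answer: $\frac{i \sqrt{5620967}}{22} \approx 107.77 i$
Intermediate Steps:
$Y{\left(p \right)} = -202 - 125 p$
$\sqrt{Y{\left(\frac{1}{220} \right)} + \left(3971 - 15382\right)} = \sqrt{\left(-202 - \frac{125}{220}\right) + \left(3971 - 15382\right)} = \sqrt{\left(-202 - \frac{25}{44}\right) + \left(3971 - 15382\right)} = \sqrt{\left(-202 - \frac{25}{44}\right) - 11411} = \sqrt{- \frac{8913}{44} - 11411} = \sqrt{- \frac{510997}{44}} = \frac{i \sqrt{5620967}}{22}$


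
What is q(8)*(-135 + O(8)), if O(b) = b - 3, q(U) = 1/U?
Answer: -65/4 ≈ -16.250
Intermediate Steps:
O(b) = -3 + b
q(8)*(-135 + O(8)) = (-135 + (-3 + 8))/8 = (-135 + 5)/8 = (⅛)*(-130) = -65/4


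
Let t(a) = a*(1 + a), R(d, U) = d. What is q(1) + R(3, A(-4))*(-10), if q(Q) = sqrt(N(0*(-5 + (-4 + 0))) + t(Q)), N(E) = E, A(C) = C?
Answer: -30 + sqrt(2) ≈ -28.586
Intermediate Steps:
q(Q) = sqrt(Q*(1 + Q)) (q(Q) = sqrt(0*(-5 + (-4 + 0)) + Q*(1 + Q)) = sqrt(0*(-5 - 4) + Q*(1 + Q)) = sqrt(0*(-9) + Q*(1 + Q)) = sqrt(0 + Q*(1 + Q)) = sqrt(Q*(1 + Q)))
q(1) + R(3, A(-4))*(-10) = sqrt(1*(1 + 1)) + 3*(-10) = sqrt(1*2) - 30 = sqrt(2) - 30 = -30 + sqrt(2)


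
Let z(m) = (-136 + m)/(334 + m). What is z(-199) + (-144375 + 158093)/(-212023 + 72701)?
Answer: -4852480/1880847 ≈ -2.5799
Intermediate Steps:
z(m) = (-136 + m)/(334 + m)
z(-199) + (-144375 + 158093)/(-212023 + 72701) = (-136 - 199)/(334 - 199) + (-144375 + 158093)/(-212023 + 72701) = -335/135 + 13718/(-139322) = (1/135)*(-335) + 13718*(-1/139322) = -67/27 - 6859/69661 = -4852480/1880847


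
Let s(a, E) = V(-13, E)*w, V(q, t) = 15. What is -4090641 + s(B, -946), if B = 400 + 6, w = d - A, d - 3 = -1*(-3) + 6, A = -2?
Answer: -4090431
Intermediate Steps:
d = 12 (d = 3 + (-1*(-3) + 6) = 3 + (3 + 6) = 3 + 9 = 12)
w = 14 (w = 12 - 1*(-2) = 12 + 2 = 14)
B = 406
s(a, E) = 210 (s(a, E) = 15*14 = 210)
-4090641 + s(B, -946) = -4090641 + 210 = -4090431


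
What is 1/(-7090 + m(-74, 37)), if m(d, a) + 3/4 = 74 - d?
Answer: -4/27771 ≈ -0.00014404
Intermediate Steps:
m(d, a) = 293/4 - d (m(d, a) = -¾ + (74 - d) = 293/4 - d)
1/(-7090 + m(-74, 37)) = 1/(-7090 + (293/4 - 1*(-74))) = 1/(-7090 + (293/4 + 74)) = 1/(-7090 + 589/4) = 1/(-27771/4) = -4/27771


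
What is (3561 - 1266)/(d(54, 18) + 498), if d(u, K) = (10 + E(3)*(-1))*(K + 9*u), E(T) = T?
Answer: 765/1342 ≈ 0.57004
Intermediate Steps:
d(u, K) = 7*K + 63*u (d(u, K) = (10 + 3*(-1))*(K + 9*u) = (10 - 3)*(K + 9*u) = 7*(K + 9*u) = 7*K + 63*u)
(3561 - 1266)/(d(54, 18) + 498) = (3561 - 1266)/((7*18 + 63*54) + 498) = 2295/((126 + 3402) + 498) = 2295/(3528 + 498) = 2295/4026 = 2295*(1/4026) = 765/1342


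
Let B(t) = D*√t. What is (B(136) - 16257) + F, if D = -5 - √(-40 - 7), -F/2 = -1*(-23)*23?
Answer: -17315 - 2*√34*(5 + I*√47) ≈ -17373.0 - 79.95*I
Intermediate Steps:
F = -1058 (F = -2*(-1*(-23))*23 = -46*23 = -2*529 = -1058)
D = -5 - I*√47 (D = -5 - √(-47) = -5 - I*√47 ≈ -5.0 - 6.8557*I)
B(t) = √t*(-5 - I*√47) (B(t) = (-5 - I*√47)*√t = √t*(-5 - I*√47))
(B(136) - 16257) + F = (√136*(-5 - I*√47) - 16257) - 1058 = ((2*√34)*(-5 - I*√47) - 16257) - 1058 = (2*√34*(-5 - I*√47) - 16257) - 1058 = (-16257 + 2*√34*(-5 - I*√47)) - 1058 = -17315 + 2*√34*(-5 - I*√47)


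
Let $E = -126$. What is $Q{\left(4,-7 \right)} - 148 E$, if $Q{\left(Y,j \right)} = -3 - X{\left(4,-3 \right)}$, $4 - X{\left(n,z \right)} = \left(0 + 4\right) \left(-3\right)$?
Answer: $18629$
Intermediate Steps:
$X{\left(n,z \right)} = 16$ ($X{\left(n,z \right)} = 4 - \left(0 + 4\right) \left(-3\right) = 4 - 4 \left(-3\right) = 4 - -12 = 4 + 12 = 16$)
$Q{\left(Y,j \right)} = -19$ ($Q{\left(Y,j \right)} = -3 - 16 = -19$)
$Q{\left(4,-7 \right)} - 148 E = -19 - -18648 = -19 + 18648 = 18629$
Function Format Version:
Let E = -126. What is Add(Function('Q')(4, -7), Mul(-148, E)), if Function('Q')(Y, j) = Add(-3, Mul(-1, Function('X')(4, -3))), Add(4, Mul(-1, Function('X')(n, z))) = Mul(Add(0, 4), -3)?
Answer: 18629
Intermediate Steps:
Function('X')(n, z) = 16 (Function('X')(n, z) = Add(4, Mul(-1, Mul(Add(0, 4), -3))) = Add(4, Mul(-1, Mul(4, -3))) = Add(4, Mul(-1, -12)) = Add(4, 12) = 16)
Function('Q')(Y, j) = -19 (Function('Q')(Y, j) = Add(-3, Mul(-1, 16)) = Add(-3, -16) = -19)
Add(Function('Q')(4, -7), Mul(-148, E)) = Add(-19, Mul(-148, -126)) = Add(-19, 18648) = 18629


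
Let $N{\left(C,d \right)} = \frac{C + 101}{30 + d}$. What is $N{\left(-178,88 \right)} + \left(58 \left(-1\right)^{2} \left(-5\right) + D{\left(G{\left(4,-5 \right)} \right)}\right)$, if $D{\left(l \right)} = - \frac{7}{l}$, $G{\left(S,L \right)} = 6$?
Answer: $- \frac{51652}{177} \approx -291.82$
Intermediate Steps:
$N{\left(C,d \right)} = \frac{101 + C}{30 + d}$
$N{\left(-178,88 \right)} + \left(58 \left(-1\right)^{2} \left(-5\right) + D{\left(G{\left(4,-5 \right)} \right)}\right) = \frac{101 - 178}{30 + 88} + \left(58 \left(-1\right)^{2} \left(-5\right) - \frac{7}{6}\right) = \frac{1}{118} \left(-77\right) + \left(58 \cdot 1 \left(-5\right) - \frac{7}{6}\right) = \frac{1}{118} \left(-77\right) + \left(58 \left(-5\right) - \frac{7}{6}\right) = - \frac{77}{118} - \frac{1747}{6} = - \frac{51652}{177}$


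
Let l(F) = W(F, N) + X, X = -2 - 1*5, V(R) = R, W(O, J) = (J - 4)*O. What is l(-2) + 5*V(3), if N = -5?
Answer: 26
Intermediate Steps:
W(O, J) = O*(-4 + J) (W(O, J) = (-4 + J)*O = O*(-4 + J))
X = -7 (X = -2 - 5 = -7)
l(F) = -7 - 9*F (l(F) = F*(-4 - 5) - 7 = F*(-9) - 7 = -9*F - 7 = -7 - 9*F)
l(-2) + 5*V(3) = (-7 - 9*(-2)) + 5*3 = (-7 + 18) + 15 = 11 + 15 = 26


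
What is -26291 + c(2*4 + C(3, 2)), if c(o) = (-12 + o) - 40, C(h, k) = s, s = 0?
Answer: -26335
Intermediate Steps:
C(h, k) = 0
c(o) = -52 + o
-26291 + c(2*4 + C(3, 2)) = -26291 + (-52 + (2*4 + 0)) = -26291 + (-52 + (8 + 0)) = -26291 + (-52 + 8) = -26291 - 44 = -26335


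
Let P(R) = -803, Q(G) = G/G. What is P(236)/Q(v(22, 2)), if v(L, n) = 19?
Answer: -803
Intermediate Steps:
Q(G) = 1
P(236)/Q(v(22, 2)) = -803/1 = -803*1 = -803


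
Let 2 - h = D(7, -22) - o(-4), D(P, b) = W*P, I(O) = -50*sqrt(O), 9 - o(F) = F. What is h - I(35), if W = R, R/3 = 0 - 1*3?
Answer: 78 + 50*sqrt(35) ≈ 373.80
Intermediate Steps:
o(F) = 9 - F
R = -9 (R = 3*(0 - 1*3) = 3*(0 - 3) = 3*(-3) = -9)
W = -9
D(P, b) = -9*P
h = 78 (h = 2 - (-9*7 - (9 - 1*(-4))) = 2 - (-63 - (9 + 4)) = 2 - (-63 - 1*13) = 2 - (-63 - 13) = 2 - 1*(-76) = 2 + 76 = 78)
h - I(35) = 78 - (-50)*sqrt(35) = 78 + 50*sqrt(35)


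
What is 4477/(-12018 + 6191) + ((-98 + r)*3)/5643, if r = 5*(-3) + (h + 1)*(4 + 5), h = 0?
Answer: -9027245/10960587 ≈ -0.82361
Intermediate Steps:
r = -6 (r = 5*(-3) + (0 + 1)*(4 + 5) = -15 + 1*9 = -15 + 9 = -6)
4477/(-12018 + 6191) + ((-98 + r)*3)/5643 = 4477/(-12018 + 6191) + ((-98 - 6)*3)/5643 = 4477/(-5827) - 104*3*(1/5643) = 4477*(-1/5827) - 312*1/5643 = -4477/5827 - 104/1881 = -9027245/10960587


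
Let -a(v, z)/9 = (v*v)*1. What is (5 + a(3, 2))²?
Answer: 5776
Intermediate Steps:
a(v, z) = -9*v² (a(v, z) = -9*v*v = -9*v²)
(5 + a(3, 2))² = (5 - 9*3²)² = (5 - 9*9)² = (5 - 81)² = (-76)² = 5776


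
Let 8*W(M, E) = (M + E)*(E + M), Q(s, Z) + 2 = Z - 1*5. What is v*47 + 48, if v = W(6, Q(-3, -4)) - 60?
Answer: -21001/8 ≈ -2625.1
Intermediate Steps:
Q(s, Z) = -7 + Z (Q(s, Z) = -2 + (Z - 1*5) = -2 + (Z - 5) = -2 + (-5 + Z) = -7 + Z)
W(M, E) = (E + M)**2/8 (W(M, E) = ((M + E)*(E + M))/8 = ((E + M)*(E + M))/8 = (E + M)**2/8)
v = -455/8 (v = ((-7 - 4) + 6)**2/8 - 60 = (-11 + 6)**2/8 - 60 = (1/8)*(-5)**2 - 60 = (1/8)*25 - 60 = 25/8 - 60 = -455/8 ≈ -56.875)
v*47 + 48 = -455/8*47 + 48 = -21385/8 + 48 = -21001/8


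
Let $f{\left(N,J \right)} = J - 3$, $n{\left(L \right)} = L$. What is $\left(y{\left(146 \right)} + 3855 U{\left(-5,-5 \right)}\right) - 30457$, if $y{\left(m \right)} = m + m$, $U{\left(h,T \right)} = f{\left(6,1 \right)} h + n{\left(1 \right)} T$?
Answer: $-10890$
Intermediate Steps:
$f{\left(N,J \right)} = -3 + J$
$U{\left(h,T \right)} = T - 2 h$ ($U{\left(h,T \right)} = \left(-3 + 1\right) h + 1 T = - 2 h + T = T - 2 h$)
$y{\left(m \right)} = 2 m$
$\left(y{\left(146 \right)} + 3855 U{\left(-5,-5 \right)}\right) - 30457 = \left(2 \cdot 146 + 3855 \left(-5 - -10\right)\right) - 30457 = \left(292 + 3855 \left(-5 + 10\right)\right) - 30457 = \left(292 + 3855 \cdot 5\right) - 30457 = \left(292 + 19275\right) - 30457 = 19567 - 30457 = -10890$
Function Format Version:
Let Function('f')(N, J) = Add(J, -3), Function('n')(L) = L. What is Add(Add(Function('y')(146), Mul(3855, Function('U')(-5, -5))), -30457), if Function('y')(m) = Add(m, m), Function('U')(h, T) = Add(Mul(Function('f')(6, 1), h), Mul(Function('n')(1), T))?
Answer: -10890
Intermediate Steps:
Function('f')(N, J) = Add(-3, J)
Function('U')(h, T) = Add(T, Mul(-2, h)) (Function('U')(h, T) = Add(Mul(Add(-3, 1), h), Mul(1, T)) = Add(Mul(-2, h), T) = Add(T, Mul(-2, h)))
Function('y')(m) = Mul(2, m)
Add(Add(Function('y')(146), Mul(3855, Function('U')(-5, -5))), -30457) = Add(Add(Mul(2, 146), Mul(3855, Add(-5, Mul(-2, -5)))), -30457) = Add(Add(292, Mul(3855, Add(-5, 10))), -30457) = Add(Add(292, Mul(3855, 5)), -30457) = Add(Add(292, 19275), -30457) = Add(19567, -30457) = -10890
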